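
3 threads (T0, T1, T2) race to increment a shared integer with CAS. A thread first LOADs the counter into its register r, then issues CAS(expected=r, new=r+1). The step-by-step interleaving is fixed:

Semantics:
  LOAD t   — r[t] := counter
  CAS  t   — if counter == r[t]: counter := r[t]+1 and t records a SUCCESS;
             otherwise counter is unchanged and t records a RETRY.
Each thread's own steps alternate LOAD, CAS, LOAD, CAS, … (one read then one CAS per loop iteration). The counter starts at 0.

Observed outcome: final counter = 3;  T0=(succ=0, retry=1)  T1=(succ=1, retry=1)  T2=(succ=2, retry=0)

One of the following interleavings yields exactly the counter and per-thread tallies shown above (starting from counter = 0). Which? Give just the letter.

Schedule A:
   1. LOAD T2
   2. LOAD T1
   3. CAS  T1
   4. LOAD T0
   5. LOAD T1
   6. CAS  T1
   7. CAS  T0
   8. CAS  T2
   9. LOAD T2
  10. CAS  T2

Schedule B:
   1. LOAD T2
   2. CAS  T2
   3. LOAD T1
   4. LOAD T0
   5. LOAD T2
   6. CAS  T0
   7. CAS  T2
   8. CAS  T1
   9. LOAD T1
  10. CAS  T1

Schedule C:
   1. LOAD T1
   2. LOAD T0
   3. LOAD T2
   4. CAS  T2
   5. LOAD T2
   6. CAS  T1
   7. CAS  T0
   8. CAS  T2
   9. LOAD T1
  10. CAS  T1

C

Tracing schedule C:
   1) LOAD T1:  M=0  r_T1=0
   2) LOAD T0:  M=0  r_T0=0
   3) LOAD T2:  M=0  r_T2=0
   4) CAS  T2:  M=1  r_T2=0 ✓
   5) LOAD T2:  M=1  r_T2=1
   6) CAS  T1:  M=1  r_T1=0 ✗
   7) CAS  T0:  M=1  r_T0=0 ✗
   8) CAS  T2:  M=2  r_T2=1 ✓
   9) LOAD T1:  M=2  r_T1=2
  10) CAS  T1:  M=3  r_T1=2 ✓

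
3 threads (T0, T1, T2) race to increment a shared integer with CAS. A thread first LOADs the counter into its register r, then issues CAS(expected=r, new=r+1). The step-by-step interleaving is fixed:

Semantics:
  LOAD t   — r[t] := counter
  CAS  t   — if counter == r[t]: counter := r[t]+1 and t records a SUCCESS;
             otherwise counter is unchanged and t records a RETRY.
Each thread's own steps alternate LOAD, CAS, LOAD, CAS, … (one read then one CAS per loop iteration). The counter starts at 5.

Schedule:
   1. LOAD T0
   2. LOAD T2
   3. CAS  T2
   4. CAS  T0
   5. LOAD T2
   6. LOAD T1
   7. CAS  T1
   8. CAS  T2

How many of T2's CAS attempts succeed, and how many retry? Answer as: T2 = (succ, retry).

[1] T0.load  rd  (counter 5, T0.r 5)
[2] T2.load  rd  (counter 5, T2.r 5)
[3] T2.cas  hit  (counter 6, T2.r 5)
[4] T0.cas  miss  (counter 6, T0.r 5)
[5] T2.load  rd  (counter 6, T2.r 6)
[6] T1.load  rd  (counter 6, T1.r 6)
[7] T1.cas  hit  (counter 7, T1.r 6)
[8] T2.cas  miss  (counter 7, T2.r 6)

T2 = (1, 1)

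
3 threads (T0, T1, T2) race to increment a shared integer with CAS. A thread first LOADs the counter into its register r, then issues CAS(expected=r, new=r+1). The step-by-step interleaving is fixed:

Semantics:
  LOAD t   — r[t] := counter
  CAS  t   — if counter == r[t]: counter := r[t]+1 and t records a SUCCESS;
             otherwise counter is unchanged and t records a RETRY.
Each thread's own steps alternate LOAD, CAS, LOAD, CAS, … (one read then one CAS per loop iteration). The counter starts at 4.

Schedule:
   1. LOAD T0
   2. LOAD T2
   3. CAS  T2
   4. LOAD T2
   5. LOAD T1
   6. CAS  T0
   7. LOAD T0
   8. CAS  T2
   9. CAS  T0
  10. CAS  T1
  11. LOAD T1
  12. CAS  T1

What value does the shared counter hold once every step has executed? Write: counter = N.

step 1: T0 LOAD ⇒ load; ctr=4 reg=4
step 2: T2 LOAD ⇒ load; ctr=4 reg=4
step 3: T2 CAS ⇒ ok; ctr=5 reg=4
step 4: T2 LOAD ⇒ load; ctr=5 reg=5
step 5: T1 LOAD ⇒ load; ctr=5 reg=5
step 6: T0 CAS ⇒ retry; ctr=5 reg=4
step 7: T0 LOAD ⇒ load; ctr=5 reg=5
step 8: T2 CAS ⇒ ok; ctr=6 reg=5
step 9: T0 CAS ⇒ retry; ctr=6 reg=5
step 10: T1 CAS ⇒ retry; ctr=6 reg=5
step 11: T1 LOAD ⇒ load; ctr=6 reg=6
step 12: T1 CAS ⇒ ok; ctr=7 reg=6

counter = 7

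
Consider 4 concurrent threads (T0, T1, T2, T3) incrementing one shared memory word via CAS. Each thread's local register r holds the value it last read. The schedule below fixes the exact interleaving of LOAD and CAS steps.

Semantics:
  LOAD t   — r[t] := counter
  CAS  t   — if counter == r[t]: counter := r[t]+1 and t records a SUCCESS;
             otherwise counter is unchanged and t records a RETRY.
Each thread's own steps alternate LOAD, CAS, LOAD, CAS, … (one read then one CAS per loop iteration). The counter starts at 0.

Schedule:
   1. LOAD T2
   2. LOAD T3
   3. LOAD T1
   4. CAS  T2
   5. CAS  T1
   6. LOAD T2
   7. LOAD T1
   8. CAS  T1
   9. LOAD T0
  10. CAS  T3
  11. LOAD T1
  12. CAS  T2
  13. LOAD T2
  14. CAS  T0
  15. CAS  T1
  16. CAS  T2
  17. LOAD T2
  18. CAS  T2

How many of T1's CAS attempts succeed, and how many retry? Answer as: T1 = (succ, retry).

[1] T2.load  rd  (counter 0, T2.r 0)
[2] T3.load  rd  (counter 0, T3.r 0)
[3] T1.load  rd  (counter 0, T1.r 0)
[4] T2.cas  hit  (counter 1, T2.r 0)
[5] T1.cas  miss  (counter 1, T1.r 0)
[6] T2.load  rd  (counter 1, T2.r 1)
[7] T1.load  rd  (counter 1, T1.r 1)
[8] T1.cas  hit  (counter 2, T1.r 1)
[9] T0.load  rd  (counter 2, T0.r 2)
[10] T3.cas  miss  (counter 2, T3.r 0)
[11] T1.load  rd  (counter 2, T1.r 2)
[12] T2.cas  miss  (counter 2, T2.r 1)
[13] T2.load  rd  (counter 2, T2.r 2)
[14] T0.cas  hit  (counter 3, T0.r 2)
[15] T1.cas  miss  (counter 3, T1.r 2)
[16] T2.cas  miss  (counter 3, T2.r 2)
[17] T2.load  rd  (counter 3, T2.r 3)
[18] T2.cas  hit  (counter 4, T2.r 3)

T1 = (1, 2)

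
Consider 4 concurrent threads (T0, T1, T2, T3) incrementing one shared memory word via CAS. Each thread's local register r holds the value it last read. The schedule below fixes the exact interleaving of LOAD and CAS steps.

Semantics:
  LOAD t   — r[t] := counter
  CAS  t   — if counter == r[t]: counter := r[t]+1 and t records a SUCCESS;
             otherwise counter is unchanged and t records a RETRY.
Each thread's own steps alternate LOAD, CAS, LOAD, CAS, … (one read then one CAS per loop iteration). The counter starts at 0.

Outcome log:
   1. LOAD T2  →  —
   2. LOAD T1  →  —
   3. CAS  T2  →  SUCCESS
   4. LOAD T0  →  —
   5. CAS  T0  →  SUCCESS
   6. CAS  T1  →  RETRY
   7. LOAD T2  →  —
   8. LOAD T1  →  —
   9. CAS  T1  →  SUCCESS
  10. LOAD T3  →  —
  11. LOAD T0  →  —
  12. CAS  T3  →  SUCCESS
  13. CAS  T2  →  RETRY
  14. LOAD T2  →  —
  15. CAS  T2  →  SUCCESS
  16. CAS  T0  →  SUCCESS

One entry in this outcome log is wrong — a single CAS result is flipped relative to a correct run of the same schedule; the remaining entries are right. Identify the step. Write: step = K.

Reference trace:
step 1: T2 LOAD ⇒ load; ctr=0 reg=0
step 2: T1 LOAD ⇒ load; ctr=0 reg=0
step 3: T2 CAS ⇒ ok; ctr=1 reg=0
step 4: T0 LOAD ⇒ load; ctr=1 reg=1
step 5: T0 CAS ⇒ ok; ctr=2 reg=1
step 6: T1 CAS ⇒ retry; ctr=2 reg=0
step 7: T2 LOAD ⇒ load; ctr=2 reg=2
step 8: T1 LOAD ⇒ load; ctr=2 reg=2
step 9: T1 CAS ⇒ ok; ctr=3 reg=2
step 10: T3 LOAD ⇒ load; ctr=3 reg=3
step 11: T0 LOAD ⇒ load; ctr=3 reg=3
step 12: T3 CAS ⇒ ok; ctr=4 reg=3
step 13: T2 CAS ⇒ retry; ctr=4 reg=2
step 14: T2 LOAD ⇒ load; ctr=4 reg=4
step 15: T2 CAS ⇒ ok; ctr=5 reg=4
step 16: T0 CAS ⇒ retry; ctr=5 reg=3
Log disagrees first at step 16.

step = 16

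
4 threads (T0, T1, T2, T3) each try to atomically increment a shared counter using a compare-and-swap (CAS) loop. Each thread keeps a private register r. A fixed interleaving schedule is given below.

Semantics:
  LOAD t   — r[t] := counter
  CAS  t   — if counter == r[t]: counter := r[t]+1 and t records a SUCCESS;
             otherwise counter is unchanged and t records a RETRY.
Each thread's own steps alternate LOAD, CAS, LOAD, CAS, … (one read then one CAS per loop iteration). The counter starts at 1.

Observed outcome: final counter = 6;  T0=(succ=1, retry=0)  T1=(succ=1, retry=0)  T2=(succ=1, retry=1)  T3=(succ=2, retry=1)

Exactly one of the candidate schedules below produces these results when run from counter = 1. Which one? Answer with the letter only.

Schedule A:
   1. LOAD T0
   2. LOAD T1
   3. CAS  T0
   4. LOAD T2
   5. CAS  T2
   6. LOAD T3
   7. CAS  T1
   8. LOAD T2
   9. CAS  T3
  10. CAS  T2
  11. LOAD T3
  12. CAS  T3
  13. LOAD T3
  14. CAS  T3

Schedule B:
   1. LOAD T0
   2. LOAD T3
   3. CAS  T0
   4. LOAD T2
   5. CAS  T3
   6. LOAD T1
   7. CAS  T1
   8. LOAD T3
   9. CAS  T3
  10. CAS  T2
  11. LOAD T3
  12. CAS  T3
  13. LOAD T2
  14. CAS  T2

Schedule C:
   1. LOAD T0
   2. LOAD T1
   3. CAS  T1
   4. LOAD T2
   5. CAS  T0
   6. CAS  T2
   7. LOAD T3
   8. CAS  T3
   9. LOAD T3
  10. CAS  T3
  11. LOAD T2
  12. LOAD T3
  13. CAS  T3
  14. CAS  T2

B

Simulating candidate B:
step 1: T0 LOAD ⇒ load; ctr=1 reg=1
step 2: T3 LOAD ⇒ load; ctr=1 reg=1
step 3: T0 CAS ⇒ ok; ctr=2 reg=1
step 4: T2 LOAD ⇒ load; ctr=2 reg=2
step 5: T3 CAS ⇒ retry; ctr=2 reg=1
step 6: T1 LOAD ⇒ load; ctr=2 reg=2
step 7: T1 CAS ⇒ ok; ctr=3 reg=2
step 8: T3 LOAD ⇒ load; ctr=3 reg=3
step 9: T3 CAS ⇒ ok; ctr=4 reg=3
step 10: T2 CAS ⇒ retry; ctr=4 reg=2
step 11: T3 LOAD ⇒ load; ctr=4 reg=4
step 12: T3 CAS ⇒ ok; ctr=5 reg=4
step 13: T2 LOAD ⇒ load; ctr=5 reg=5
step 14: T2 CAS ⇒ ok; ctr=6 reg=5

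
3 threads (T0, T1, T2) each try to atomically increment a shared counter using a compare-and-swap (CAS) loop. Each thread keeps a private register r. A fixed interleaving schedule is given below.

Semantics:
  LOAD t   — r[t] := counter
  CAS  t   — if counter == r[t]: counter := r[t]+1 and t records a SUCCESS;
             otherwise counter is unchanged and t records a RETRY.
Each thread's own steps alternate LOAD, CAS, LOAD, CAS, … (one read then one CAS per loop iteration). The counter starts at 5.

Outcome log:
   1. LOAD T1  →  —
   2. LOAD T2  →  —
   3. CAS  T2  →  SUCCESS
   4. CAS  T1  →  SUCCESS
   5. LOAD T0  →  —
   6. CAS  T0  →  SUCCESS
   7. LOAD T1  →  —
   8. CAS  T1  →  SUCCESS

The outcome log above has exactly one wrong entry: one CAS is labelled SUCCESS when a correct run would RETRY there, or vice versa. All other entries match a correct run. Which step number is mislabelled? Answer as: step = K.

Reference trace:
step 1: T1 LOAD ⇒ load; ctr=5 reg=5
step 2: T2 LOAD ⇒ load; ctr=5 reg=5
step 3: T2 CAS ⇒ ok; ctr=6 reg=5
step 4: T1 CAS ⇒ retry; ctr=6 reg=5
step 5: T0 LOAD ⇒ load; ctr=6 reg=6
step 6: T0 CAS ⇒ ok; ctr=7 reg=6
step 7: T1 LOAD ⇒ load; ctr=7 reg=7
step 8: T1 CAS ⇒ ok; ctr=8 reg=7
Log disagrees first at step 4.

step = 4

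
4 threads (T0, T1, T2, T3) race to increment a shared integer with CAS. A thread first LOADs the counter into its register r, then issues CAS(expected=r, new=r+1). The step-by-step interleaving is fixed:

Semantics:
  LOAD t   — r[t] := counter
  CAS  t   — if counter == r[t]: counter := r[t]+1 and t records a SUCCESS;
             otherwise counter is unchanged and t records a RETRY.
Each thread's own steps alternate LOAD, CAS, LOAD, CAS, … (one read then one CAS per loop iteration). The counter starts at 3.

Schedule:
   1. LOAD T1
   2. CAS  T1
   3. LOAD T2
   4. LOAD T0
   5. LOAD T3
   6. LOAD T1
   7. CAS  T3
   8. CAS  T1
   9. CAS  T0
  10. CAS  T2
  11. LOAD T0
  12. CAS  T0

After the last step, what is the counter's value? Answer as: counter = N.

T1 LOAD — after: cnt=3, r=3 — load
T1 CAS — after: cnt=4, r=3 — ok
T2 LOAD — after: cnt=4, r=4 — load
T0 LOAD — after: cnt=4, r=4 — load
T3 LOAD — after: cnt=4, r=4 — load
T1 LOAD — after: cnt=4, r=4 — load
T3 CAS — after: cnt=5, r=4 — ok
T1 CAS — after: cnt=5, r=4 — retry
T0 CAS — after: cnt=5, r=4 — retry
T2 CAS — after: cnt=5, r=4 — retry
T0 LOAD — after: cnt=5, r=5 — load
T0 CAS — after: cnt=6, r=5 — ok

counter = 6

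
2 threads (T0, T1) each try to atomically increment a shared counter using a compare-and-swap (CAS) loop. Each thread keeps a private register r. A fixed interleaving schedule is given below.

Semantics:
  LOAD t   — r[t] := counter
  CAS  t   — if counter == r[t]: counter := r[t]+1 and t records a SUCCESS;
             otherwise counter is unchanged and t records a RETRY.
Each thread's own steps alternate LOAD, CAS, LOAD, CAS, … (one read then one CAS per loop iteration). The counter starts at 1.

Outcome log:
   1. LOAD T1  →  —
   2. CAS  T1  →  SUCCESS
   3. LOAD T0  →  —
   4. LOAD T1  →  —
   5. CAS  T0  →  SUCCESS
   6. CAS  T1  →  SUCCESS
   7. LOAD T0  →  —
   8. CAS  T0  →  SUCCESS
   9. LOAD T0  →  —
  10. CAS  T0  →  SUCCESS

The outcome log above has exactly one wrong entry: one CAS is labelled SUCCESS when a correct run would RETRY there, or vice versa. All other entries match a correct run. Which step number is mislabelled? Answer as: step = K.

step = 6

Correct run:
1. LOAD T1 → mem=1 r[T1]=1 [LOAD]
2. CAS T1 → mem=2 r[T1]=1 [OK]
3. LOAD T0 → mem=2 r[T0]=2 [LOAD]
4. LOAD T1 → mem=2 r[T1]=2 [LOAD]
5. CAS T0 → mem=3 r[T0]=2 [OK]
6. CAS T1 → mem=3 r[T1]=2 [RETRY]
7. LOAD T0 → mem=3 r[T0]=3 [LOAD]
8. CAS T0 → mem=4 r[T0]=3 [OK]
9. LOAD T0 → mem=4 r[T0]=4 [LOAD]
10. CAS T0 → mem=5 r[T0]=4 [OK]
Mismatch at 6.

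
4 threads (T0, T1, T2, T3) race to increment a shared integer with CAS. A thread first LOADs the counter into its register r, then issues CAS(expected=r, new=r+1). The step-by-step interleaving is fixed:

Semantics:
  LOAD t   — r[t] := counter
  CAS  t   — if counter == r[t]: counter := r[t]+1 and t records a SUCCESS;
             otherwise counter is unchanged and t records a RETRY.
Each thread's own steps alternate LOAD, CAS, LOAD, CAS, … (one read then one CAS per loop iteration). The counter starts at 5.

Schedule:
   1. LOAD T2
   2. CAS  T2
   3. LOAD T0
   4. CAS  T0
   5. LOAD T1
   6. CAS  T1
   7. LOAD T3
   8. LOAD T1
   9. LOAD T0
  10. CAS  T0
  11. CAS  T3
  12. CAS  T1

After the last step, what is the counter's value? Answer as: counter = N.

counter = 9

   1) LOAD T2:  M=5  r_T2=5
   2) CAS  T2:  M=6  r_T2=5 ✓
   3) LOAD T0:  M=6  r_T0=6
   4) CAS  T0:  M=7  r_T0=6 ✓
   5) LOAD T1:  M=7  r_T1=7
   6) CAS  T1:  M=8  r_T1=7 ✓
   7) LOAD T3:  M=8  r_T3=8
   8) LOAD T1:  M=8  r_T1=8
   9) LOAD T0:  M=8  r_T0=8
  10) CAS  T0:  M=9  r_T0=8 ✓
  11) CAS  T3:  M=9  r_T3=8 ✗
  12) CAS  T1:  M=9  r_T1=8 ✗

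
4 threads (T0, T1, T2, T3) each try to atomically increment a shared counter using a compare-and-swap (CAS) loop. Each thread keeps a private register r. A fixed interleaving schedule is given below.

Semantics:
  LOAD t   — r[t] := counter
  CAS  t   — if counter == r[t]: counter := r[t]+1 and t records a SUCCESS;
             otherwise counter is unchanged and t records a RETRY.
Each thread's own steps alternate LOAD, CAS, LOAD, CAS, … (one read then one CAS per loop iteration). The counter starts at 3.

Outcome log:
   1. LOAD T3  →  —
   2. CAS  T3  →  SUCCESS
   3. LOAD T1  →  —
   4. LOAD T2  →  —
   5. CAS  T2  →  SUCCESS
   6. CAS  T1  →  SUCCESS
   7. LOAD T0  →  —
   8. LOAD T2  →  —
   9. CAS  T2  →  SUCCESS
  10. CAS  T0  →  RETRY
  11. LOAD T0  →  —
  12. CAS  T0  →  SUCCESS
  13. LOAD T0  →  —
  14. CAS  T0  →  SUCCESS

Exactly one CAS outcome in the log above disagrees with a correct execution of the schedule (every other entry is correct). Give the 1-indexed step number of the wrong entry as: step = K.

step = 6

Correct run:
T3 LOAD — after: cnt=3, r=3 — load
T3 CAS — after: cnt=4, r=3 — ok
T1 LOAD — after: cnt=4, r=4 — load
T2 LOAD — after: cnt=4, r=4 — load
T2 CAS — after: cnt=5, r=4 — ok
T1 CAS — after: cnt=5, r=4 — retry
T0 LOAD — after: cnt=5, r=5 — load
T2 LOAD — after: cnt=5, r=5 — load
T2 CAS — after: cnt=6, r=5 — ok
T0 CAS — after: cnt=6, r=5 — retry
T0 LOAD — after: cnt=6, r=6 — load
T0 CAS — after: cnt=7, r=6 — ok
T0 LOAD — after: cnt=7, r=7 — load
T0 CAS — after: cnt=8, r=7 — ok
Mismatch at 6.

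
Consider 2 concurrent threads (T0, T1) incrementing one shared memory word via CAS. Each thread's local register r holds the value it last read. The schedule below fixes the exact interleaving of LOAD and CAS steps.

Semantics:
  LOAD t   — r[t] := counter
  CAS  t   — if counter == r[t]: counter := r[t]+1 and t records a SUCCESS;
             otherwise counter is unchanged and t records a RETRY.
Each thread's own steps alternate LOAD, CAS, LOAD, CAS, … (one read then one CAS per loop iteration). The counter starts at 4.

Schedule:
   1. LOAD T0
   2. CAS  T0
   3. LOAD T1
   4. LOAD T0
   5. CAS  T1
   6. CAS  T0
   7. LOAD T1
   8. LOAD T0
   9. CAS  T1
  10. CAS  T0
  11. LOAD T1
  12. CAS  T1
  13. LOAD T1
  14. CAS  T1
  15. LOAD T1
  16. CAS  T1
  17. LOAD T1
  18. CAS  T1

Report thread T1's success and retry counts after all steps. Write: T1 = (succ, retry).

step 1: T0 LOAD ⇒ load; ctr=4 reg=4
step 2: T0 CAS ⇒ ok; ctr=5 reg=4
step 3: T1 LOAD ⇒ load; ctr=5 reg=5
step 4: T0 LOAD ⇒ load; ctr=5 reg=5
step 5: T1 CAS ⇒ ok; ctr=6 reg=5
step 6: T0 CAS ⇒ retry; ctr=6 reg=5
step 7: T1 LOAD ⇒ load; ctr=6 reg=6
step 8: T0 LOAD ⇒ load; ctr=6 reg=6
step 9: T1 CAS ⇒ ok; ctr=7 reg=6
step 10: T0 CAS ⇒ retry; ctr=7 reg=6
step 11: T1 LOAD ⇒ load; ctr=7 reg=7
step 12: T1 CAS ⇒ ok; ctr=8 reg=7
step 13: T1 LOAD ⇒ load; ctr=8 reg=8
step 14: T1 CAS ⇒ ok; ctr=9 reg=8
step 15: T1 LOAD ⇒ load; ctr=9 reg=9
step 16: T1 CAS ⇒ ok; ctr=10 reg=9
step 17: T1 LOAD ⇒ load; ctr=10 reg=10
step 18: T1 CAS ⇒ ok; ctr=11 reg=10

T1 = (6, 0)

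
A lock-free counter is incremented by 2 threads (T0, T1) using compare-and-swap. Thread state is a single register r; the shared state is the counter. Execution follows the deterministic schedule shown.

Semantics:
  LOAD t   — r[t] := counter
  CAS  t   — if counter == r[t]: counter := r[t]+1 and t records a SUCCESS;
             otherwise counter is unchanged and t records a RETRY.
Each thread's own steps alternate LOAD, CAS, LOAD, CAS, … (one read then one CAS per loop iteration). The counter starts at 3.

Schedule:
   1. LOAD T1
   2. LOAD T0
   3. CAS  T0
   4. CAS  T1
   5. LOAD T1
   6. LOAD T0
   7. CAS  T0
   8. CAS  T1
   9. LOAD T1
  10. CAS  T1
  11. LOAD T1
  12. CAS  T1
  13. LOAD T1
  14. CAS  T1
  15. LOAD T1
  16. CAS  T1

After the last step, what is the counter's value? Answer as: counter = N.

   1) LOAD T1:  M=3  r_T1=3
   2) LOAD T0:  M=3  r_T0=3
   3) CAS  T0:  M=4  r_T0=3 ✓
   4) CAS  T1:  M=4  r_T1=3 ✗
   5) LOAD T1:  M=4  r_T1=4
   6) LOAD T0:  M=4  r_T0=4
   7) CAS  T0:  M=5  r_T0=4 ✓
   8) CAS  T1:  M=5  r_T1=4 ✗
   9) LOAD T1:  M=5  r_T1=5
  10) CAS  T1:  M=6  r_T1=5 ✓
  11) LOAD T1:  M=6  r_T1=6
  12) CAS  T1:  M=7  r_T1=6 ✓
  13) LOAD T1:  M=7  r_T1=7
  14) CAS  T1:  M=8  r_T1=7 ✓
  15) LOAD T1:  M=8  r_T1=8
  16) CAS  T1:  M=9  r_T1=8 ✓

counter = 9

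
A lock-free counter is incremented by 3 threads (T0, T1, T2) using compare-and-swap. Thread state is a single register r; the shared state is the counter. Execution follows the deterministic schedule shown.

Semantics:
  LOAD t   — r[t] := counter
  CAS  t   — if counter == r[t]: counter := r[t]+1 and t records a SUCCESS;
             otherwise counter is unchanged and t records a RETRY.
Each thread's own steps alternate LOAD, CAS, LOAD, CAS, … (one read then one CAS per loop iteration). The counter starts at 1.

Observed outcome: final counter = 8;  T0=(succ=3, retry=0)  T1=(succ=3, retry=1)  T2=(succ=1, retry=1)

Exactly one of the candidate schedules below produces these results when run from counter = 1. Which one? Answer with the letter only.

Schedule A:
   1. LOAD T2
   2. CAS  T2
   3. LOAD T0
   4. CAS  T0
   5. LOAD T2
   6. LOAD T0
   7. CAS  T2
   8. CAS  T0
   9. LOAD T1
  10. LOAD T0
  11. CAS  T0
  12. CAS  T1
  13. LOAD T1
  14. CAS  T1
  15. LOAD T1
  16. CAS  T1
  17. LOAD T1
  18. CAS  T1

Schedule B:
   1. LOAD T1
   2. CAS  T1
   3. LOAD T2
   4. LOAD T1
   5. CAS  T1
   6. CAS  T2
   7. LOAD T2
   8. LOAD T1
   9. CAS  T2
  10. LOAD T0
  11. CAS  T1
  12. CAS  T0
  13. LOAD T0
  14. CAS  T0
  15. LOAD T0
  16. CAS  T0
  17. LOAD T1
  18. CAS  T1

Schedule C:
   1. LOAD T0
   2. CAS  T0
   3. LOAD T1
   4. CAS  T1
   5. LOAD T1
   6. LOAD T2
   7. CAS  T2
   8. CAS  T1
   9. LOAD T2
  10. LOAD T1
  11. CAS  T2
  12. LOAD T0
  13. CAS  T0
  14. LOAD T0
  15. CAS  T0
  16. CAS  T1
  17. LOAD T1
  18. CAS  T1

B

Run B:
T1 LOAD — after: cnt=1, r=1 — load
T1 CAS — after: cnt=2, r=1 — ok
T2 LOAD — after: cnt=2, r=2 — load
T1 LOAD — after: cnt=2, r=2 — load
T1 CAS — after: cnt=3, r=2 — ok
T2 CAS — after: cnt=3, r=2 — retry
T2 LOAD — after: cnt=3, r=3 — load
T1 LOAD — after: cnt=3, r=3 — load
T2 CAS — after: cnt=4, r=3 — ok
T0 LOAD — after: cnt=4, r=4 — load
T1 CAS — after: cnt=4, r=3 — retry
T0 CAS — after: cnt=5, r=4 — ok
T0 LOAD — after: cnt=5, r=5 — load
T0 CAS — after: cnt=6, r=5 — ok
T0 LOAD — after: cnt=6, r=6 — load
T0 CAS — after: cnt=7, r=6 — ok
T1 LOAD — after: cnt=7, r=7 — load
T1 CAS — after: cnt=8, r=7 — ok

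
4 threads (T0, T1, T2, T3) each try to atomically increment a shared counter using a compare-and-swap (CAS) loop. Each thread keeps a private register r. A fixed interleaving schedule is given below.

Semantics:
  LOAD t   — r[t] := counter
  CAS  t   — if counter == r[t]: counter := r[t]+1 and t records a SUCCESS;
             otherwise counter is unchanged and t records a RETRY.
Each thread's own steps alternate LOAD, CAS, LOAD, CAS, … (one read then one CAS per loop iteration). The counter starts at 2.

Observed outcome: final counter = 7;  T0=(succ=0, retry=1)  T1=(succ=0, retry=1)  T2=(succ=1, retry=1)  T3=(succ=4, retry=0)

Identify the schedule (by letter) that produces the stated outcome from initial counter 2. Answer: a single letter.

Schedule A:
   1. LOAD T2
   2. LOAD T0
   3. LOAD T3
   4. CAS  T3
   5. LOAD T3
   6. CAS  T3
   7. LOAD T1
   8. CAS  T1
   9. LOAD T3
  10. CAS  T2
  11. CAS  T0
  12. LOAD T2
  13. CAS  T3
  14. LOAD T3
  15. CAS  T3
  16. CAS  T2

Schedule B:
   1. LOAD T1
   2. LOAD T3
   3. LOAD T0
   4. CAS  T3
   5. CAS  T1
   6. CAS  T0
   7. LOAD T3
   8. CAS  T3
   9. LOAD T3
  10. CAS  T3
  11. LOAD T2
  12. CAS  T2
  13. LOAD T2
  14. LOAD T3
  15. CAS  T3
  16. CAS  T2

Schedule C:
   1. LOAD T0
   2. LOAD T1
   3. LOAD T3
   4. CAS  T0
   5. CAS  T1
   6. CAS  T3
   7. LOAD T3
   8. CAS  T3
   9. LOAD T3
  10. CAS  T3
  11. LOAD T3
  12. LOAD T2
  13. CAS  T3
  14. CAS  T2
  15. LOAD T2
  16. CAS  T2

B

Run B:
#1 T1 reads 2
#2 T3 reads 2
#3 T0 reads 2
#4 T3 CAS(2→3) writes; counter now 3
#5 T1 CAS(2→3) fails; counter now 3
#6 T0 CAS(2→3) fails; counter now 3
#7 T3 reads 3
#8 T3 CAS(3→4) writes; counter now 4
#9 T3 reads 4
#10 T3 CAS(4→5) writes; counter now 5
#11 T2 reads 5
#12 T2 CAS(5→6) writes; counter now 6
#13 T2 reads 6
#14 T3 reads 6
#15 T3 CAS(6→7) writes; counter now 7
#16 T2 CAS(6→7) fails; counter now 7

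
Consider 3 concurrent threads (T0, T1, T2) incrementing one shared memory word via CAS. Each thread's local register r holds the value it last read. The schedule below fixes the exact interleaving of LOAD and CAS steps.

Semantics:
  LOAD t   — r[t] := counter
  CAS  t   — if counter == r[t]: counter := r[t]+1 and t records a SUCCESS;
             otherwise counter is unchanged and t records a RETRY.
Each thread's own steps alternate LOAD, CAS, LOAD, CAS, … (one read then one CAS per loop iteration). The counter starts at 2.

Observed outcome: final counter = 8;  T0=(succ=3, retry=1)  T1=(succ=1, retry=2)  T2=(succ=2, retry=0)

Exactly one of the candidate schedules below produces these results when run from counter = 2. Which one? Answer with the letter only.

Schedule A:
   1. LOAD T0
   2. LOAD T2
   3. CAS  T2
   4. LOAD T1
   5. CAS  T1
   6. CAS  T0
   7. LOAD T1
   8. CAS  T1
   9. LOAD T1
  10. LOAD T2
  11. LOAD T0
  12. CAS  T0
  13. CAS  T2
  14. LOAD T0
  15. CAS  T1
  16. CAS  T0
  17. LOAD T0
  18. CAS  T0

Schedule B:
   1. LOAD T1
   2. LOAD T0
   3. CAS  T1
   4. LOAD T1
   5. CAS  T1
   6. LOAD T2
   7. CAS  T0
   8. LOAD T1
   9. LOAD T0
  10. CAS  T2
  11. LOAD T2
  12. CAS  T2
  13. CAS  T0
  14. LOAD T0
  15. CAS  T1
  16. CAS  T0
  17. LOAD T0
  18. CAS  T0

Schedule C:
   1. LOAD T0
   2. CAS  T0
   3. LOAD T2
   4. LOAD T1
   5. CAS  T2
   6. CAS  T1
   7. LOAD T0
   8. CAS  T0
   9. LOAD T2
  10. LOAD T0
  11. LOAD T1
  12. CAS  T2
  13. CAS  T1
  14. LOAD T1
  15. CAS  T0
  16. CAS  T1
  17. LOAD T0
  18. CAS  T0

Tracing schedule C:
[1] T0.load  rd  (counter 2, T0.r 2)
[2] T0.cas  hit  (counter 3, T0.r 2)
[3] T2.load  rd  (counter 3, T2.r 3)
[4] T1.load  rd  (counter 3, T1.r 3)
[5] T2.cas  hit  (counter 4, T2.r 3)
[6] T1.cas  miss  (counter 4, T1.r 3)
[7] T0.load  rd  (counter 4, T0.r 4)
[8] T0.cas  hit  (counter 5, T0.r 4)
[9] T2.load  rd  (counter 5, T2.r 5)
[10] T0.load  rd  (counter 5, T0.r 5)
[11] T1.load  rd  (counter 5, T1.r 5)
[12] T2.cas  hit  (counter 6, T2.r 5)
[13] T1.cas  miss  (counter 6, T1.r 5)
[14] T1.load  rd  (counter 6, T1.r 6)
[15] T0.cas  miss  (counter 6, T0.r 5)
[16] T1.cas  hit  (counter 7, T1.r 6)
[17] T0.load  rd  (counter 7, T0.r 7)
[18] T0.cas  hit  (counter 8, T0.r 7)

C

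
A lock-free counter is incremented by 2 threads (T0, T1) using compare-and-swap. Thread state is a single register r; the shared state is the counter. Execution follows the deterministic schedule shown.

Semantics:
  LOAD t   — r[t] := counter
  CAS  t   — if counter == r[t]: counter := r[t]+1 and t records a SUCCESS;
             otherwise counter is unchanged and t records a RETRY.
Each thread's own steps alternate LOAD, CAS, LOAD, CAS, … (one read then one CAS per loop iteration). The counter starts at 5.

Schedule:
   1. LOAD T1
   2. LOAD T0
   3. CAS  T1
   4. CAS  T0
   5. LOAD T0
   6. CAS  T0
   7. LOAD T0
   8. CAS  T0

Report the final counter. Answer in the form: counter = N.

[1] T1.load  rd  (counter 5, T1.r 5)
[2] T0.load  rd  (counter 5, T0.r 5)
[3] T1.cas  hit  (counter 6, T1.r 5)
[4] T0.cas  miss  (counter 6, T0.r 5)
[5] T0.load  rd  (counter 6, T0.r 6)
[6] T0.cas  hit  (counter 7, T0.r 6)
[7] T0.load  rd  (counter 7, T0.r 7)
[8] T0.cas  hit  (counter 8, T0.r 7)

counter = 8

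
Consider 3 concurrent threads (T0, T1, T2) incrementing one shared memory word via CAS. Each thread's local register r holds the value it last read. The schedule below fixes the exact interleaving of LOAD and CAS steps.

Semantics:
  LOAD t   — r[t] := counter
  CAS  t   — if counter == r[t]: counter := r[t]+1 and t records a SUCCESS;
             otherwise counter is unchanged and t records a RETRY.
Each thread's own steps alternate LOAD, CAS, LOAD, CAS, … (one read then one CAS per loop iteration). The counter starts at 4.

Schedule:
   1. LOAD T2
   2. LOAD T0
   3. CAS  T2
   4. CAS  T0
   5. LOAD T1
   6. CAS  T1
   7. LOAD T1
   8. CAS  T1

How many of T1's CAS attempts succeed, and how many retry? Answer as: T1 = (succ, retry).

T1 = (2, 0)

[1] T2.load  rd  (counter 4, T2.r 4)
[2] T0.load  rd  (counter 4, T0.r 4)
[3] T2.cas  hit  (counter 5, T2.r 4)
[4] T0.cas  miss  (counter 5, T0.r 4)
[5] T1.load  rd  (counter 5, T1.r 5)
[6] T1.cas  hit  (counter 6, T1.r 5)
[7] T1.load  rd  (counter 6, T1.r 6)
[8] T1.cas  hit  (counter 7, T1.r 6)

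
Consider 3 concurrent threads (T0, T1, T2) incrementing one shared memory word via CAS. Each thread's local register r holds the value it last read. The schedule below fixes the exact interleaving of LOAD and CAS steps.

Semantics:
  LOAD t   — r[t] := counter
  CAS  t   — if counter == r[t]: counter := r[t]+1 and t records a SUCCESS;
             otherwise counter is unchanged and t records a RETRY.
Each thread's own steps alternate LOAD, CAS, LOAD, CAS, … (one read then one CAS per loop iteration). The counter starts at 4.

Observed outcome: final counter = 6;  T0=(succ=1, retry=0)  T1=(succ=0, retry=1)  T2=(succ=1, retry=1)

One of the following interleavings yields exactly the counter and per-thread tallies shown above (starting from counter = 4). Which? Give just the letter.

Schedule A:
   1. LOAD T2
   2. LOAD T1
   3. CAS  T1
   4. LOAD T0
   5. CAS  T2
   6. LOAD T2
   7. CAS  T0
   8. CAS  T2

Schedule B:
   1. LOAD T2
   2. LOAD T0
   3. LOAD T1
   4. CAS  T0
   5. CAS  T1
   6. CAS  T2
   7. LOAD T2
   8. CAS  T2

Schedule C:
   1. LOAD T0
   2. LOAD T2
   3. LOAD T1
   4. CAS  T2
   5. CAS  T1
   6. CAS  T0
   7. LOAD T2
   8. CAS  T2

Tracing schedule B:
[1] T2.load  rd  (counter 4, T2.r 4)
[2] T0.load  rd  (counter 4, T0.r 4)
[3] T1.load  rd  (counter 4, T1.r 4)
[4] T0.cas  hit  (counter 5, T0.r 4)
[5] T1.cas  miss  (counter 5, T1.r 4)
[6] T2.cas  miss  (counter 5, T2.r 4)
[7] T2.load  rd  (counter 5, T2.r 5)
[8] T2.cas  hit  (counter 6, T2.r 5)

B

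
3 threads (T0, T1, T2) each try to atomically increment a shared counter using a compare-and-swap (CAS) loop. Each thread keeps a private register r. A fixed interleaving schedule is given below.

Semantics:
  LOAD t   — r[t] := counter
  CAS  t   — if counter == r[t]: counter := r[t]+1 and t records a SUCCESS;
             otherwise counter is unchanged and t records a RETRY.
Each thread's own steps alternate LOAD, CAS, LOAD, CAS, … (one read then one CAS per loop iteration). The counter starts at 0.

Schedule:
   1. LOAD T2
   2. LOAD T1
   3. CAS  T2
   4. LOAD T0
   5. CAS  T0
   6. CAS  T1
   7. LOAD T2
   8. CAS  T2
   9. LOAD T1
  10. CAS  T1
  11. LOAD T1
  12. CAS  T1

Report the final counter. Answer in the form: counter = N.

T2 LOAD — after: cnt=0, r=0 — load
T1 LOAD — after: cnt=0, r=0 — load
T2 CAS — after: cnt=1, r=0 — ok
T0 LOAD — after: cnt=1, r=1 — load
T0 CAS — after: cnt=2, r=1 — ok
T1 CAS — after: cnt=2, r=0 — retry
T2 LOAD — after: cnt=2, r=2 — load
T2 CAS — after: cnt=3, r=2 — ok
T1 LOAD — after: cnt=3, r=3 — load
T1 CAS — after: cnt=4, r=3 — ok
T1 LOAD — after: cnt=4, r=4 — load
T1 CAS — after: cnt=5, r=4 — ok

counter = 5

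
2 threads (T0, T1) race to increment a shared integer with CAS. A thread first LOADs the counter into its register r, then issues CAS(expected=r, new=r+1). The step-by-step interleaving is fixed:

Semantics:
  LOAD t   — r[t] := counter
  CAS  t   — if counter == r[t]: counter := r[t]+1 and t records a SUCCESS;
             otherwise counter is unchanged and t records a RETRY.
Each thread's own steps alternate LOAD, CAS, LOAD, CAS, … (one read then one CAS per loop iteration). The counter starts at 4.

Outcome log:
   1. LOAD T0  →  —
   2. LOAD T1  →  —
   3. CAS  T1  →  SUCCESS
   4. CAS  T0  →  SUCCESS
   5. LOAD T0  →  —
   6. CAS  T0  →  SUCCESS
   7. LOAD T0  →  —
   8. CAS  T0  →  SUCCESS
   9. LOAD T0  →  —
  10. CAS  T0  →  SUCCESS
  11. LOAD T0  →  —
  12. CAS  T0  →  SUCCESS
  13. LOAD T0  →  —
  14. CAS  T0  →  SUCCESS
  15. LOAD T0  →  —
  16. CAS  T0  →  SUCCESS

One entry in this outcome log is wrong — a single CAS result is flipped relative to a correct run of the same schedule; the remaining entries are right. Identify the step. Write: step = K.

Correct run:
T0 LOAD — after: cnt=4, r=4 — load
T1 LOAD — after: cnt=4, r=4 — load
T1 CAS — after: cnt=5, r=4 — ok
T0 CAS — after: cnt=5, r=4 — retry
T0 LOAD — after: cnt=5, r=5 — load
T0 CAS — after: cnt=6, r=5 — ok
T0 LOAD — after: cnt=6, r=6 — load
T0 CAS — after: cnt=7, r=6 — ok
T0 LOAD — after: cnt=7, r=7 — load
T0 CAS — after: cnt=8, r=7 — ok
T0 LOAD — after: cnt=8, r=8 — load
T0 CAS — after: cnt=9, r=8 — ok
T0 LOAD — after: cnt=9, r=9 — load
T0 CAS — after: cnt=10, r=9 — ok
T0 LOAD — after: cnt=10, r=10 — load
T0 CAS — after: cnt=11, r=10 — ok
Flip is step 4.

step = 4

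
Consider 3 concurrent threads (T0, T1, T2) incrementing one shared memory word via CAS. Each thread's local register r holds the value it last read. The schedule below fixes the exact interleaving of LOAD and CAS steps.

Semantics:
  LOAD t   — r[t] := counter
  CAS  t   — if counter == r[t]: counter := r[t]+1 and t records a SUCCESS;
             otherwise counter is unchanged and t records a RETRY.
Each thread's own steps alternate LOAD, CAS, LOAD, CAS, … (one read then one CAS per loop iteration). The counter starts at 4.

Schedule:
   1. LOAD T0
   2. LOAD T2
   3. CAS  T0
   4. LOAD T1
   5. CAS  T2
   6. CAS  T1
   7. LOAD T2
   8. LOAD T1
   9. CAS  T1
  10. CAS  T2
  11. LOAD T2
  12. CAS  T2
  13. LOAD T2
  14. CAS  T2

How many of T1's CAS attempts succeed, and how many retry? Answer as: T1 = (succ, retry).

T1 = (2, 0)

   1) LOAD T0:  M=4  r_T0=4
   2) LOAD T2:  M=4  r_T2=4
   3) CAS  T0:  M=5  r_T0=4 ✓
   4) LOAD T1:  M=5  r_T1=5
   5) CAS  T2:  M=5  r_T2=4 ✗
   6) CAS  T1:  M=6  r_T1=5 ✓
   7) LOAD T2:  M=6  r_T2=6
   8) LOAD T1:  M=6  r_T1=6
   9) CAS  T1:  M=7  r_T1=6 ✓
  10) CAS  T2:  M=7  r_T2=6 ✗
  11) LOAD T2:  M=7  r_T2=7
  12) CAS  T2:  M=8  r_T2=7 ✓
  13) LOAD T2:  M=8  r_T2=8
  14) CAS  T2:  M=9  r_T2=8 ✓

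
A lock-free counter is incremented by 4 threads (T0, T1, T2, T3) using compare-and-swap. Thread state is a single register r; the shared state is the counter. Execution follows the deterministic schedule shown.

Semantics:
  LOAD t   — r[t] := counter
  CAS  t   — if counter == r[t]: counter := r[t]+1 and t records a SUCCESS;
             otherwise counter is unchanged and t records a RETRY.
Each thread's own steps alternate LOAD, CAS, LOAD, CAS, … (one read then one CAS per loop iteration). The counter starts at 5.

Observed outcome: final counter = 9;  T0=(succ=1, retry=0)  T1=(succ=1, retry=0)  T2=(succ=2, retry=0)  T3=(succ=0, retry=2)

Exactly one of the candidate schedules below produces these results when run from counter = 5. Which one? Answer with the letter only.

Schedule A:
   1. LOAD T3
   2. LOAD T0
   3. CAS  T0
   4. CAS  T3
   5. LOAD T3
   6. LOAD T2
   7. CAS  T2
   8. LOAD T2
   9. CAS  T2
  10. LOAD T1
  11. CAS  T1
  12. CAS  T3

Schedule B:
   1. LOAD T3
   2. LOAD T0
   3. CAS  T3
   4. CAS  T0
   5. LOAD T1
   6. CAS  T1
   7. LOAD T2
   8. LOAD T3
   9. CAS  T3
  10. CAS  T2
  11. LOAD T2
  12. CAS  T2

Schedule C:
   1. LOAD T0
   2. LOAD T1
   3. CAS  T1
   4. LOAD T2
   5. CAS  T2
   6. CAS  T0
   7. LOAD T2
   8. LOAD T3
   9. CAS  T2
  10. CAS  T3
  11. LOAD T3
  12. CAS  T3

A

Tracing schedule A:
1. LOAD T3 → mem=5 r[T3]=5 [LOAD]
2. LOAD T0 → mem=5 r[T0]=5 [LOAD]
3. CAS T0 → mem=6 r[T0]=5 [OK]
4. CAS T3 → mem=6 r[T3]=5 [RETRY]
5. LOAD T3 → mem=6 r[T3]=6 [LOAD]
6. LOAD T2 → mem=6 r[T2]=6 [LOAD]
7. CAS T2 → mem=7 r[T2]=6 [OK]
8. LOAD T2 → mem=7 r[T2]=7 [LOAD]
9. CAS T2 → mem=8 r[T2]=7 [OK]
10. LOAD T1 → mem=8 r[T1]=8 [LOAD]
11. CAS T1 → mem=9 r[T1]=8 [OK]
12. CAS T3 → mem=9 r[T3]=6 [RETRY]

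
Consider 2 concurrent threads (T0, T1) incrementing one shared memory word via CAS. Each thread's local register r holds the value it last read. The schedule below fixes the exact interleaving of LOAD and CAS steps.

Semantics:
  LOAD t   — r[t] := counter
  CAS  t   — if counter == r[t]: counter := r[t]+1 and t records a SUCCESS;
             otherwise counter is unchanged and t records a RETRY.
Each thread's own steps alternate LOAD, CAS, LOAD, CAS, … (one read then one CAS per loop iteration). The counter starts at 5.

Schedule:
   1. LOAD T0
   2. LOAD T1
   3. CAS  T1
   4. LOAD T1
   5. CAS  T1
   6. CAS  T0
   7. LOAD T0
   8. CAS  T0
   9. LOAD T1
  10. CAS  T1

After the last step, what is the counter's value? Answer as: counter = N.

T0 LOAD — after: cnt=5, r=5 — load
T1 LOAD — after: cnt=5, r=5 — load
T1 CAS — after: cnt=6, r=5 — ok
T1 LOAD — after: cnt=6, r=6 — load
T1 CAS — after: cnt=7, r=6 — ok
T0 CAS — after: cnt=7, r=5 — retry
T0 LOAD — after: cnt=7, r=7 — load
T0 CAS — after: cnt=8, r=7 — ok
T1 LOAD — after: cnt=8, r=8 — load
T1 CAS — after: cnt=9, r=8 — ok

counter = 9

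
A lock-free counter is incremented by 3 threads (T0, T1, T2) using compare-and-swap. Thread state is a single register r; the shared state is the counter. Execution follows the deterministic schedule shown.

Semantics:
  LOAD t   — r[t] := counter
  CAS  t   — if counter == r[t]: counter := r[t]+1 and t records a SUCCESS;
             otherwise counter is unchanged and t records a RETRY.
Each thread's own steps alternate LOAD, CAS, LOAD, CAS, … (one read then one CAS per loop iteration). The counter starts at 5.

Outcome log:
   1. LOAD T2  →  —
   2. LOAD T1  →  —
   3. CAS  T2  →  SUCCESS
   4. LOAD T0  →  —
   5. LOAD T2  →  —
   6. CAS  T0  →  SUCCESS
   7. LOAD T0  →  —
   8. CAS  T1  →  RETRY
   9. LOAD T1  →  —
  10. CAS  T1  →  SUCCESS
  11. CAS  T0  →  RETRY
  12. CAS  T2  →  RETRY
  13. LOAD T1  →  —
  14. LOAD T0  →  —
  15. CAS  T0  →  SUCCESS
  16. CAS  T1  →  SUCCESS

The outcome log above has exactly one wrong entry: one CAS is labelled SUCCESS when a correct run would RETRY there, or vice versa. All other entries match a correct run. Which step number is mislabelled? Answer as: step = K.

step = 16

Re-executing:
1. LOAD T2 → mem=5 r[T2]=5 [LOAD]
2. LOAD T1 → mem=5 r[T1]=5 [LOAD]
3. CAS T2 → mem=6 r[T2]=5 [OK]
4. LOAD T0 → mem=6 r[T0]=6 [LOAD]
5. LOAD T2 → mem=6 r[T2]=6 [LOAD]
6. CAS T0 → mem=7 r[T0]=6 [OK]
7. LOAD T0 → mem=7 r[T0]=7 [LOAD]
8. CAS T1 → mem=7 r[T1]=5 [RETRY]
9. LOAD T1 → mem=7 r[T1]=7 [LOAD]
10. CAS T1 → mem=8 r[T1]=7 [OK]
11. CAS T0 → mem=8 r[T0]=7 [RETRY]
12. CAS T2 → mem=8 r[T2]=6 [RETRY]
13. LOAD T1 → mem=8 r[T1]=8 [LOAD]
14. LOAD T0 → mem=8 r[T0]=8 [LOAD]
15. CAS T0 → mem=9 r[T0]=8 [OK]
16. CAS T1 → mem=9 r[T1]=8 [RETRY]
Mismatch at 16.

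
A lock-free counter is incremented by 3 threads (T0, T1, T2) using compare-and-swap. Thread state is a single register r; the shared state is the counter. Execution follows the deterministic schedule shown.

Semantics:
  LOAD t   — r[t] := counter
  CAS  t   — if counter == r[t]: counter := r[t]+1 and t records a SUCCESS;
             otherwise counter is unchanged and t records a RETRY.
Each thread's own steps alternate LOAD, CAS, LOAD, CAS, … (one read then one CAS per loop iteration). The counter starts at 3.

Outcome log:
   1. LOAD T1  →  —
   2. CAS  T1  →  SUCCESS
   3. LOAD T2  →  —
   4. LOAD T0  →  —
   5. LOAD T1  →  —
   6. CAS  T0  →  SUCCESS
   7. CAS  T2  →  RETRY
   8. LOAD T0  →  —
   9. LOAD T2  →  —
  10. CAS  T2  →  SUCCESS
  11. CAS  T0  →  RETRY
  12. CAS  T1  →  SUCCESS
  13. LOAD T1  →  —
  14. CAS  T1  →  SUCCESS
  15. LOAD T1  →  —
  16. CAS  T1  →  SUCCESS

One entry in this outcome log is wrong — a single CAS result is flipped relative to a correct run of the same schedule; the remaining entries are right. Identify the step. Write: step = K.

step = 12

Re-executing:
[1] T1.load  rd  (counter 3, T1.r 3)
[2] T1.cas  hit  (counter 4, T1.r 3)
[3] T2.load  rd  (counter 4, T2.r 4)
[4] T0.load  rd  (counter 4, T0.r 4)
[5] T1.load  rd  (counter 4, T1.r 4)
[6] T0.cas  hit  (counter 5, T0.r 4)
[7] T2.cas  miss  (counter 5, T2.r 4)
[8] T0.load  rd  (counter 5, T0.r 5)
[9] T2.load  rd  (counter 5, T2.r 5)
[10] T2.cas  hit  (counter 6, T2.r 5)
[11] T0.cas  miss  (counter 6, T0.r 5)
[12] T1.cas  miss  (counter 6, T1.r 4)
[13] T1.load  rd  (counter 6, T1.r 6)
[14] T1.cas  hit  (counter 7, T1.r 6)
[15] T1.load  rd  (counter 7, T1.r 7)
[16] T1.cas  hit  (counter 8, T1.r 7)
Flip is step 12.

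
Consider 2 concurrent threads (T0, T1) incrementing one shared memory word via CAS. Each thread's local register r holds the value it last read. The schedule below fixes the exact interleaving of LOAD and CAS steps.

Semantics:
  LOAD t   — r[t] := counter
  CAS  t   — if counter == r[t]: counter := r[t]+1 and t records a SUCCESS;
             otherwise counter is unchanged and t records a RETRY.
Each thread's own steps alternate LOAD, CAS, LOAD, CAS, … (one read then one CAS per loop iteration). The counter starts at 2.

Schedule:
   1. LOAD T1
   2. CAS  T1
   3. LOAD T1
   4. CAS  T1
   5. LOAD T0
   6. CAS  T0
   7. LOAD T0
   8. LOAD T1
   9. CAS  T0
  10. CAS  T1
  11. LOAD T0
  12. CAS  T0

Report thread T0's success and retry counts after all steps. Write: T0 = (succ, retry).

#1 T1 reads 2
#2 T1 CAS(2→3) writes; counter now 3
#3 T1 reads 3
#4 T1 CAS(3→4) writes; counter now 4
#5 T0 reads 4
#6 T0 CAS(4→5) writes; counter now 5
#7 T0 reads 5
#8 T1 reads 5
#9 T0 CAS(5→6) writes; counter now 6
#10 T1 CAS(5→6) fails; counter now 6
#11 T0 reads 6
#12 T0 CAS(6→7) writes; counter now 7

T0 = (3, 0)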